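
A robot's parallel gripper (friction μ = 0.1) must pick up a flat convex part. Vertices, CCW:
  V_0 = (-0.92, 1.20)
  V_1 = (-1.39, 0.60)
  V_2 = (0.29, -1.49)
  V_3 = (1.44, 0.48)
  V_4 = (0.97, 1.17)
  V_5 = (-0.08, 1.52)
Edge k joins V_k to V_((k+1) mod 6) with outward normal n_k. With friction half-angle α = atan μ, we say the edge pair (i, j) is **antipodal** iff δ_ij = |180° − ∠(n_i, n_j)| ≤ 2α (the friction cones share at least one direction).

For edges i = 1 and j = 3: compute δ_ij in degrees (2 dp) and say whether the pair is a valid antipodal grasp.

δ = 4.53°, valid

α = atan 0.1 = 5.71°;  2α = 11.42°
edge 1: e_1 = (+1.68, -2.09);  n_1 = (-0.7794, -0.6265)
edge 3: e_3 = (-0.47, +0.69);  n_3 = (+0.8265, +0.5630)
∠(n_1, n_3) = 175.47°
δ = |180° − 175.47°| = 4.53°
4.53° ≤ 2α = 11.42°  →  valid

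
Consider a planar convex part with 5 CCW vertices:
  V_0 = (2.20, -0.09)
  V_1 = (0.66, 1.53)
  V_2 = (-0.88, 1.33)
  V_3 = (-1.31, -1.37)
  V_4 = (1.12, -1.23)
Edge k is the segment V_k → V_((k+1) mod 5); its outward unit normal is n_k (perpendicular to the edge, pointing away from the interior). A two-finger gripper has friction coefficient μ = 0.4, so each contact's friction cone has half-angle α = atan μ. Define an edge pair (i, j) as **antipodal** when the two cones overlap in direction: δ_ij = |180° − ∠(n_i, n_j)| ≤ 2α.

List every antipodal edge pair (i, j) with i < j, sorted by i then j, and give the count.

α = atan 0.4 = 21.80°;  2α = 43.60°
n_0 = (+0.7248, +0.6890)
n_1 = (-0.1288, +0.9917)
n_2 = (-0.9876, +0.1573)
n_3 = (+0.0575, -0.9983)
n_4 = (+0.7260, -0.6877)
  (0,1): δ = 126.15°  ·
  (0,2): δ = 52.60°  ·
  (0,3): δ = 49.75°  ·
  (0,4): δ = 93.00°  ·
  (1,2): δ = 106.45°  ·
  (1,3): δ = 4.10°  ✓
  (1,4): δ = 39.15°  ✓
  (2,3): δ = 77.65°  ·
  (2,4): δ = 34.40°  ✓
  (3,4): δ = 136.75°  ·
antipodal pairs: 3

count = 3; pairs: (1,3), (1,4), (2,4)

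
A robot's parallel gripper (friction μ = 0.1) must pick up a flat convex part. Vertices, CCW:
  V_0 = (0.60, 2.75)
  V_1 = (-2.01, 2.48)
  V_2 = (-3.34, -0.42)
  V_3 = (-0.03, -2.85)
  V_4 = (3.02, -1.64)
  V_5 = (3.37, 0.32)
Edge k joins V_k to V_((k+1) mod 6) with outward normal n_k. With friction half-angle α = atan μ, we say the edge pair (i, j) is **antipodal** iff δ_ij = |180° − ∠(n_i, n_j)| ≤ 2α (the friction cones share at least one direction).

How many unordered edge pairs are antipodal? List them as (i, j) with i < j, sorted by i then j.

α = atan 0.1 = 5.71°;  2α = 11.42°
n_0 = (-0.1029, +0.9947)
n_1 = (-0.9090, +0.4169)
n_2 = (-0.5918, -0.8061)
n_3 = (+0.3688, -0.9295)
n_4 = (+0.9844, -0.1758)
n_5 = (+0.6595, +0.7517)
  (0,1): δ = 120.54°  ·
  (0,2): δ = 42.19°  ·
  (0,3): δ = 15.73°  ·
  (0,4): δ = 73.97°  ·
  (0,5): δ = 132.83°  ·
  (1,2): δ = 101.65°  ·
  (1,3): δ = 43.72°  ·
  (1,4): δ = 14.51°  ·
  (1,5): δ = 73.38°  ·
  (2,3): δ = 122.08°  ·
  (2,4): δ = 63.84°  ·
  (2,5): δ = 4.98°  ✓
  (3,4): δ = 121.76°  ·
  (3,5): δ = 62.90°  ·
  (4,5): δ = 121.13°  ·
antipodal pairs: 1

count = 1; pairs: (2,5)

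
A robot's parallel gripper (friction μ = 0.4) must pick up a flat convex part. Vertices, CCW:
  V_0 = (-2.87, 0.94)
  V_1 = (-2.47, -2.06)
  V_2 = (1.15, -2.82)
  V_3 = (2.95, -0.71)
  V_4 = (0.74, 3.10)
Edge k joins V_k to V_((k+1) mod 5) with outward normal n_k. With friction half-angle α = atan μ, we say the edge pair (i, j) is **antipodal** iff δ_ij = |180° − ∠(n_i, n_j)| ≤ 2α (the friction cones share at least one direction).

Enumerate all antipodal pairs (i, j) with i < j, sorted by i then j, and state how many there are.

α = atan 0.4 = 21.80°;  2α = 43.60°
n_0 = (-0.9912, -0.1322)
n_1 = (-0.2055, -0.9787)
n_2 = (+0.7608, -0.6490)
n_3 = (+0.8650, +0.5018)
n_4 = (-0.5134, +0.8581)
  (0,1): δ = 109.45°  ·
  (0,2): δ = 48.06°  ·
  (0,3): δ = 22.52°  ✓
  (0,4): δ = 113.30°  ·
  (1,2): δ = 118.61°  ·
  (1,3): δ = 48.03°  ·
  (1,4): δ = 42.75°  ✓
  (2,3): δ = 109.42°  ·
  (2,4): δ = 18.64°  ✓
  (3,4): δ = 89.22°  ·
antipodal pairs: 3

count = 3; pairs: (0,3), (1,4), (2,4)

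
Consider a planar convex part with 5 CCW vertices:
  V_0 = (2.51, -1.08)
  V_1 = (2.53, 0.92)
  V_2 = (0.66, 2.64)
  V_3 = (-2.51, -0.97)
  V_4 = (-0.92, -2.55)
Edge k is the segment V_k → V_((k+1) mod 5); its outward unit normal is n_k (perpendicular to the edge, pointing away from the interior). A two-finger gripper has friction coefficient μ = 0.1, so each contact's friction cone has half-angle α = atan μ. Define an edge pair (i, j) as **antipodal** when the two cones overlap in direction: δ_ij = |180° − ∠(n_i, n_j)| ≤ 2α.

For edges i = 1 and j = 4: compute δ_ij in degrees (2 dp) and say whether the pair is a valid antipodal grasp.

δ = 65.81°, invalid

α = atan 0.1 = 5.71°;  2α = 11.42°
edge 1: e_1 = (-1.87, +1.72);  n_1 = (+0.6770, +0.7360)
edge 4: e_4 = (+3.43, +1.47);  n_4 = (+0.3939, -0.9191)
∠(n_1, n_4) = 114.19°
δ = |180° − 114.19°| = 65.81°
65.81° > 2α = 11.42°  →  invalid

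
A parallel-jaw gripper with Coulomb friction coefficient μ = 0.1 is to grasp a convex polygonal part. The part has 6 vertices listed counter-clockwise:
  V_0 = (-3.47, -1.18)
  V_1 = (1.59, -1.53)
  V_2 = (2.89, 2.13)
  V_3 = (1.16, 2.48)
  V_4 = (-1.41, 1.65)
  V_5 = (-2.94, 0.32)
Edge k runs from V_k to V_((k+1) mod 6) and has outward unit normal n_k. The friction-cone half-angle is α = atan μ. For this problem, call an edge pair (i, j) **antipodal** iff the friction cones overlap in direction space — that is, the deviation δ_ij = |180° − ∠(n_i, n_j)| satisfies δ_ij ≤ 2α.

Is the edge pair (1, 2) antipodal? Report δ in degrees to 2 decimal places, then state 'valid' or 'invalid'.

α = atan 0.1 = 5.71°;  2α = 11.42°
edge 1: e_1 = (+1.30, +3.66);  n_1 = (+0.9423, -0.3347)
edge 2: e_2 = (-1.73, +0.35);  n_2 = (+0.1983, +0.9801)
∠(n_1, n_2) = 98.12°
δ = |180° − 98.12°| = 81.88°
81.88° > 2α = 11.42°  →  invalid

δ = 81.88°, invalid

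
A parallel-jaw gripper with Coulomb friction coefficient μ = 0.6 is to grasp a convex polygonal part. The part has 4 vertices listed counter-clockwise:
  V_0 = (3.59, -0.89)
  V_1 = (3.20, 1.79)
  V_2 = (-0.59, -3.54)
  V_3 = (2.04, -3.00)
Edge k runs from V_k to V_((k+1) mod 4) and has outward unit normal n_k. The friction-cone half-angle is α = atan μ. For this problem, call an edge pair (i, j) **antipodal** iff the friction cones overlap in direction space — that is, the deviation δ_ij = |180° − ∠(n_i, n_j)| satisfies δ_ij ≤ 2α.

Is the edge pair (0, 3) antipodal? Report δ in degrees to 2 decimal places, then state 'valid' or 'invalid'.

δ = 135.42°, invalid

α = atan 0.6 = 30.96°;  2α = 61.93°
edge 0: e_0 = (-0.39, +2.68);  n_0 = (+0.9896, +0.1440)
edge 3: e_3 = (+1.55, +2.11);  n_3 = (+0.8059, -0.5920)
∠(n_0, n_3) = 44.58°
δ = |180° − 44.58°| = 135.42°
135.42° > 2α = 61.93°  →  invalid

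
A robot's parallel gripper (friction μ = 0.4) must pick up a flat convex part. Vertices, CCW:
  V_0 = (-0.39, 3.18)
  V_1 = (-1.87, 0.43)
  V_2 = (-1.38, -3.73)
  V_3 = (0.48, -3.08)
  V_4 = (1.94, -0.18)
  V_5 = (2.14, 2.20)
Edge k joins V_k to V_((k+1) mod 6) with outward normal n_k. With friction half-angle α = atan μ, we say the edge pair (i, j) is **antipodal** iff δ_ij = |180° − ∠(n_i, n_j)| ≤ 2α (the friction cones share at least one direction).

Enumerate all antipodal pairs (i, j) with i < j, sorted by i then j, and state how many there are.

α = atan 0.4 = 21.80°;  2α = 43.60°
n_0 = (-0.8806, +0.4739)
n_1 = (-0.9931, -0.1170)
n_2 = (+0.3299, -0.9440)
n_3 = (+0.8932, -0.4497)
n_4 = (+0.9965, -0.0837)
n_5 = (+0.3612, +0.9325)
  (0,1): δ = 144.99°  ·
  (0,2): δ = 42.45°  ✓
  (0,3): δ = 1.57°  ✓
  (0,4): δ = 23.48°  ✓
  (0,5): δ = 97.11°  ·
  (1,2): δ = 77.46°  ·
  (1,3): δ = 33.44°  ✓
  (1,4): δ = 11.52°  ✓
  (1,5): δ = 62.11°  ·
  (2,3): δ = 135.99°  ·
  (2,4): δ = 114.07°  ·
  (2,5): δ = 40.44°  ✓
  (3,4): δ = 158.08°  ·
  (3,5): δ = 84.45°  ·
  (4,5): δ = 106.37°  ·
antipodal pairs: 6

count = 6; pairs: (0,2), (0,3), (0,4), (1,3), (1,4), (2,5)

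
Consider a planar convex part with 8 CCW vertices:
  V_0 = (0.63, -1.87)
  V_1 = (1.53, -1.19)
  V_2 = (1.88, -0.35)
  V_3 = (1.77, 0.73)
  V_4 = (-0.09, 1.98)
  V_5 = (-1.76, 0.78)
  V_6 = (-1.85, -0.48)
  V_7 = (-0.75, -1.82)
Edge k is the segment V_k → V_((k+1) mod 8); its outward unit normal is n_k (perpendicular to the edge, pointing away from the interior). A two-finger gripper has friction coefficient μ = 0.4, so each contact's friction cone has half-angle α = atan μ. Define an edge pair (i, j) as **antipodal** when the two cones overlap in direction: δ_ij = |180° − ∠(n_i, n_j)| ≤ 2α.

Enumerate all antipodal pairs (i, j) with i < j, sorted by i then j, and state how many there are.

α = atan 0.4 = 21.80°;  2α = 43.60°
n_0 = (+0.6028, -0.7979)
n_1 = (+0.9231, -0.3846)
n_2 = (+0.9949, +0.1013)
n_3 = (+0.5578, +0.8300)
n_4 = (-0.5835, +0.8121)
n_5 = (-0.9975, +0.0712)
n_6 = (-0.7729, -0.6345)
n_7 = (-0.0362, -0.9993)
  (0,1): δ = 149.69°  ·
  (0,2): δ = 121.26°  ·
  (0,3): δ = 70.98°  ·
  (0,4): δ = 1.37°  ✓
  (0,5): δ = 48.84°  ·
  (0,6): δ = 92.31°  ·
  (0,7): δ = 140.85°  ·
  (1,2): δ = 151.56°  ·
  (1,3): δ = 101.28°  ·
  (1,4): δ = 31.68°  ✓
  (1,5): δ = 18.53°  ✓
  (1,6): δ = 62.00°  ·
  (1,7): δ = 110.54°  ·
  (2,3): δ = 129.72°  ·
  (2,4): δ = 60.12°  ·
  (2,5): δ = 9.90°  ✓
  (2,6): δ = 33.57°  ✓
  (2,7): δ = 82.11°  ·
  (3,4): δ = 110.40°  ·
  (3,5): δ = 60.18°  ·
  (3,6): δ = 16.71°  ✓
  (3,7): δ = 31.83°  ✓
  (4,5): δ = 129.79°  ·
  (4,6): δ = 86.32°  ·
  (4,7): δ = 37.77°  ✓
  (5,6): δ = 136.53°  ·
  (5,7): δ = 87.99°  ·
  (6,7): δ = 131.46°  ·
antipodal pairs: 8

count = 8; pairs: (0,4), (1,4), (1,5), (2,5), (2,6), (3,6), (3,7), (4,7)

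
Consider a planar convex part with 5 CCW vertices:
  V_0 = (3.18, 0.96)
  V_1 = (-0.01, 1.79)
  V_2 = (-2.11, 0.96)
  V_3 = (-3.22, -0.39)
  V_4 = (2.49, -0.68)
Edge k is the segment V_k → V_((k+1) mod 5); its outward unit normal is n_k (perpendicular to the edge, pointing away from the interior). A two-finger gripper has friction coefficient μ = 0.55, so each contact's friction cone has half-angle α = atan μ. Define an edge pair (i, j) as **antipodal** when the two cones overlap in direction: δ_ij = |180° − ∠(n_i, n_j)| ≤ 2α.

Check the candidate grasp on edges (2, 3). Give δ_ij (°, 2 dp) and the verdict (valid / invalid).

δ = 53.48°, valid

α = atan 0.55 = 28.81°;  2α = 57.62°
edge 2: e_2 = (-1.11, -1.35);  n_2 = (-0.7724, +0.6351)
edge 3: e_3 = (+5.71, -0.29);  n_3 = (-0.0507, -0.9987)
∠(n_2, n_3) = 126.52°
δ = |180° − 126.52°| = 53.48°
53.48° ≤ 2α = 57.62°  →  valid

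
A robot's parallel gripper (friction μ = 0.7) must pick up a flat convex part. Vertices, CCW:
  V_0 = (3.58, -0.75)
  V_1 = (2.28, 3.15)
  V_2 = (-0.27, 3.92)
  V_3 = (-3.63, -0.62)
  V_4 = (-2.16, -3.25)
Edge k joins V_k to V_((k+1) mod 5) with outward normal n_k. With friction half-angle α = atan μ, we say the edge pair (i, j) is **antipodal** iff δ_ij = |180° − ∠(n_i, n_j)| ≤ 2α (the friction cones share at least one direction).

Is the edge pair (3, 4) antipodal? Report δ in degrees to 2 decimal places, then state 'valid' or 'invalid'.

α = atan 0.7 = 34.99°;  2α = 69.98°
edge 3: e_3 = (+1.47, -2.63);  n_3 = (-0.8729, -0.4879)
edge 4: e_4 = (+5.74, +2.50);  n_4 = (+0.3993, -0.9168)
∠(n_3, n_4) = 84.33°
δ = |180° − 84.33°| = 95.67°
95.67° > 2α = 69.98°  →  invalid

δ = 95.67°, invalid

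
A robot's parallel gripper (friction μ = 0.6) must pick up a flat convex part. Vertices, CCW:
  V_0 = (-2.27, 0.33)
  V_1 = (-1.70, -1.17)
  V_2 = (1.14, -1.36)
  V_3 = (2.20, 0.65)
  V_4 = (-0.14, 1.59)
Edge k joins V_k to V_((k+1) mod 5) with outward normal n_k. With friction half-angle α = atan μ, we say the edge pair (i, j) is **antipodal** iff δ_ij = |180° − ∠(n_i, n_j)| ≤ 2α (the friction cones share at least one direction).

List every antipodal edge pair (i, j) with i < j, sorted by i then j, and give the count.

α = atan 0.6 = 30.96°;  2α = 61.93°
n_0 = (-0.9348, -0.3552)
n_1 = (-0.0668, -0.9978)
n_2 = (+0.8845, -0.4665)
n_3 = (+0.3728, +0.9279)
n_4 = (-0.5091, +0.8607)
  (0,1): δ = 114.63°  ·
  (0,2): δ = 48.61°  ✓
  (0,3): δ = 47.31°  ✓
  (0,4): δ = 99.80°  ·
  (1,2): δ = 113.98°  ·
  (1,3): δ = 18.06°  ✓
  (1,4): δ = 34.43°  ✓
  (2,3): δ = 84.08°  ·
  (2,4): δ = 31.59°  ✓
  (3,4): δ = 127.51°  ·
antipodal pairs: 5

count = 5; pairs: (0,2), (0,3), (1,3), (1,4), (2,4)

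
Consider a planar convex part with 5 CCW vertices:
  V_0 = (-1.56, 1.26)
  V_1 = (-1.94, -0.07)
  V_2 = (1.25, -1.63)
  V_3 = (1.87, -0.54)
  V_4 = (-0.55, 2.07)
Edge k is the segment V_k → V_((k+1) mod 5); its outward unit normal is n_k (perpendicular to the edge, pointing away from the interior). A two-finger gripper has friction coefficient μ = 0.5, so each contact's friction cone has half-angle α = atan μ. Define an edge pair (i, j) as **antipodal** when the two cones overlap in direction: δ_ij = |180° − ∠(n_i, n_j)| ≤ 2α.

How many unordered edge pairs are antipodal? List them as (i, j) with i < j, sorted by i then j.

α = atan 0.5 = 26.57°;  2α = 53.13°
n_0 = (-0.9615, +0.2747)
n_1 = (-0.4393, -0.8983)
n_2 = (+0.8692, -0.4944)
n_3 = (+0.7333, +0.6799)
n_4 = (-0.6256, +0.7801)
  (0,1): δ = 100.11°  ·
  (0,2): δ = 13.69°  ✓
  (0,3): δ = 58.78°  ·
  (0,4): δ = 144.67°  ·
  (1,2): δ = 93.57°  ·
  (1,3): δ = 21.10°  ✓
  (1,4): δ = 64.79°  ·
  (2,3): δ = 107.53°  ·
  (2,4): δ = 21.64°  ✓
  (3,4): δ = 94.11°  ·
antipodal pairs: 3

count = 3; pairs: (0,2), (1,3), (2,4)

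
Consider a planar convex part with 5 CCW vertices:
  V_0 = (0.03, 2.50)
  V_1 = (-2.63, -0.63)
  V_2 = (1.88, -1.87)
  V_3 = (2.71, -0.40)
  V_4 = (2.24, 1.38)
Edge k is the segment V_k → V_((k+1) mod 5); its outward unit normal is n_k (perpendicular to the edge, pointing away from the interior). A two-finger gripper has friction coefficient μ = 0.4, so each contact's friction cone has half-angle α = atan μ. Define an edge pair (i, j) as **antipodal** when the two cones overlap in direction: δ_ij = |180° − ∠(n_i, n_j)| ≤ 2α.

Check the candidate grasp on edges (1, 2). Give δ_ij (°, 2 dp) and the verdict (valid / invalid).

α = atan 0.4 = 21.80°;  2α = 43.60°
edge 1: e_1 = (+4.51, -1.24);  n_1 = (-0.2651, -0.9642)
edge 2: e_2 = (+0.83, +1.47);  n_2 = (+0.8708, -0.4917)
∠(n_1, n_2) = 75.92°
δ = |180° − 75.92°| = 104.08°
104.08° > 2α = 43.60°  →  invalid

δ = 104.08°, invalid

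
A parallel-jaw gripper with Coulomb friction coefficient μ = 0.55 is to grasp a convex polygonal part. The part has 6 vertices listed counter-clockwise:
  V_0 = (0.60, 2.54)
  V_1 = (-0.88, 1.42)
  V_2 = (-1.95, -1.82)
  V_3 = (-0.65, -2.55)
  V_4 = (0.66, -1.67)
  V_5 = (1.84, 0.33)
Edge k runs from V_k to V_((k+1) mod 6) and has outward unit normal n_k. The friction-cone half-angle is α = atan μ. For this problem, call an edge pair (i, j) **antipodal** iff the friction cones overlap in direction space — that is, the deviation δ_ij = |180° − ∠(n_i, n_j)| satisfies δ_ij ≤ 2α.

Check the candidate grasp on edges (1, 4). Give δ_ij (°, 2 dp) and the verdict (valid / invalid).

α = atan 0.55 = 28.81°;  2α = 57.62°
edge 1: e_1 = (-1.07, -3.24);  n_1 = (-0.9496, +0.3136)
edge 4: e_4 = (+1.18, +2.00);  n_4 = (+0.8613, -0.5081)
∠(n_1, n_4) = 167.74°
δ = |180° − 167.74°| = 12.26°
12.26° ≤ 2α = 57.62°  →  valid

δ = 12.26°, valid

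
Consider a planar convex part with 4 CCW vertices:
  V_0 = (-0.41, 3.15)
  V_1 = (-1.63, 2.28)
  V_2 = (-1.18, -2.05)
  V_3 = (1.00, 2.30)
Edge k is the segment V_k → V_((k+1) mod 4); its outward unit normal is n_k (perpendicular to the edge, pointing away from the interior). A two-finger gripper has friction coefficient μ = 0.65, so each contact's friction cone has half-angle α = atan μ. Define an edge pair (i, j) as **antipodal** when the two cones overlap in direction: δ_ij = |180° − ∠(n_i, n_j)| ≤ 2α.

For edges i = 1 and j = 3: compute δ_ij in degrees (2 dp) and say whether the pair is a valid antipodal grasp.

α = atan 0.65 = 33.02°;  2α = 66.05°
edge 1: e_1 = (+0.45, -4.33);  n_1 = (-0.9946, -0.1034)
edge 3: e_3 = (-1.41, +0.85);  n_3 = (+0.5163, +0.8564)
∠(n_1, n_3) = 127.02°
δ = |180° − 127.02°| = 52.98°
52.98° ≤ 2α = 66.05°  →  valid

δ = 52.98°, valid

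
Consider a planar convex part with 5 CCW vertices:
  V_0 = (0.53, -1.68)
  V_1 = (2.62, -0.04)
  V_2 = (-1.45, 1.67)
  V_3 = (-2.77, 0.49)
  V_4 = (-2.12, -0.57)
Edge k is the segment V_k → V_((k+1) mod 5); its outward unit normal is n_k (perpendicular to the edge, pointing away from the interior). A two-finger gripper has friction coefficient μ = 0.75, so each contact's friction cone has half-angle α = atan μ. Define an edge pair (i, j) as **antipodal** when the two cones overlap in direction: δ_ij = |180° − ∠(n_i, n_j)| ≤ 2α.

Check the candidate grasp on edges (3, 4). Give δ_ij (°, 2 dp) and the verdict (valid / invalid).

δ = 144.24°, invalid

α = atan 0.75 = 36.87°;  2α = 73.74°
edge 3: e_3 = (+0.65, -1.06);  n_3 = (-0.8525, -0.5228)
edge 4: e_4 = (+2.65, -1.11);  n_4 = (-0.3863, -0.9224)
∠(n_3, n_4) = 35.76°
δ = |180° − 35.76°| = 144.24°
144.24° > 2α = 73.74°  →  invalid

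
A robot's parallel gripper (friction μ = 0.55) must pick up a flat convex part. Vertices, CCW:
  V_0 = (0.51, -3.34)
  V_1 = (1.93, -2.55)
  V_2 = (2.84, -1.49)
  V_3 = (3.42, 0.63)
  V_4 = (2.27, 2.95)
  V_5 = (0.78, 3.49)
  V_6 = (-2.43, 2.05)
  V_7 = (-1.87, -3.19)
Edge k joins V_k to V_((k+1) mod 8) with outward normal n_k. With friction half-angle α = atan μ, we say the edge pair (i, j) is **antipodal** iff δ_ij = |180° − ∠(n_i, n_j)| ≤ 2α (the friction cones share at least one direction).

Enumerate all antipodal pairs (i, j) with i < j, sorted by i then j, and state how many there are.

count = 9; pairs: (0,4), (0,5), (1,5), (1,6), (2,5), (2,6), (3,6), (4,7), (5,7)

α = atan 0.55 = 28.81°;  2α = 57.62°
n_0 = (+0.4862, -0.8739)
n_1 = (+0.7588, -0.6514)
n_2 = (+0.9646, -0.2639)
n_3 = (+0.8960, +0.4441)
n_4 = (+0.3407, +0.9402)
n_5 = (-0.4093, +0.9124)
n_6 = (-0.9943, -0.1063)
n_7 = (-0.0629, -0.9980)
  (0,1): δ = 159.73°  ·
  (0,2): δ = 134.39°  ·
  (0,3): δ = 92.72°  ·
  (0,4): δ = 49.01°  ✓
  (0,5): δ = 4.93°  ✓
  (0,6): δ = 67.01°  ·
  (0,7): δ = 147.30°  ·
  (1,2): δ = 154.66°  ·
  (1,3): δ = 112.99°  ·
  (1,4): δ = 69.28°  ·
  (1,5): δ = 25.19°  ✓
  (1,6): δ = 46.75°  ✓
  (1,7): δ = 127.04°  ·
  (2,3): δ = 138.33°  ·
  (2,4): δ = 94.62°  ·
  (2,5): δ = 50.54°  ✓
  (2,6): δ = 21.40°  ✓
  (2,7): δ = 101.69°  ·
  (3,4): δ = 136.29°  ·
  (3,5): δ = 92.21°  ·
  (3,6): δ = 20.27°  ✓
  (3,7): δ = 60.03°  ·
  (4,5): δ = 135.92°  ·
  (4,6): δ = 63.98°  ·
  (4,7): δ = 16.32°  ✓
  (5,6): δ = 108.06°  ·
  (5,7): δ = 27.77°  ✓
  (6,7): δ = 99.71°  ·
antipodal pairs: 9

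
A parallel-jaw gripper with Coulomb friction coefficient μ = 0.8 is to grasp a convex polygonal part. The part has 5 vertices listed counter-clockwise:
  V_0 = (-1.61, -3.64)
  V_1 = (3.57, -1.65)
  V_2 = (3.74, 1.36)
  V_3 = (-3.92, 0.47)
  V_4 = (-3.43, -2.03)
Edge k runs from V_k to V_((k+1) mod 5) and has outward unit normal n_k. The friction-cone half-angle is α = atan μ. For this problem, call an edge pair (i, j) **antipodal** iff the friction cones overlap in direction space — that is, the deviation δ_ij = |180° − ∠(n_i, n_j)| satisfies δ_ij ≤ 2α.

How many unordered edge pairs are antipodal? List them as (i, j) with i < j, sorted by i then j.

count = 4; pairs: (0,2), (1,3), (1,4), (2,4)

α = atan 0.8 = 38.66°;  2α = 77.32°
n_0 = (+0.3586, -0.9335)
n_1 = (+0.9984, -0.0564)
n_2 = (-0.1154, +0.9933)
n_3 = (-0.9813, -0.1923)
n_4 = (-0.6626, -0.7490)
  (0,1): δ = 114.25°  ·
  (0,2): δ = 14.39°  ✓
  (0,3): δ = 80.07°  ·
  (0,4): δ = 117.49°  ·
  (1,2): δ = 80.14°  ·
  (1,3): δ = 14.32°  ✓
  (1,4): δ = 51.74°  ✓
  (2,3): δ = 85.54°  ·
  (2,4): δ = 48.12°  ✓
  (3,4): δ = 142.59°  ·
antipodal pairs: 4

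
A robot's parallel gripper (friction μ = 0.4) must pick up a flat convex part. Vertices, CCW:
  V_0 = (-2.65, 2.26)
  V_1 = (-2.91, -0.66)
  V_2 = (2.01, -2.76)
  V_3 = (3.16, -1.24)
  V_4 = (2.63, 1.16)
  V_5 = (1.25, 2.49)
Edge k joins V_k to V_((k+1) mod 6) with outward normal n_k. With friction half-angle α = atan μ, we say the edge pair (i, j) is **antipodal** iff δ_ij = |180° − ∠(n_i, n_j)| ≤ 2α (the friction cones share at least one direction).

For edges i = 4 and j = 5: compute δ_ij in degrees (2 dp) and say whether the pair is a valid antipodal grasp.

α = atan 0.4 = 21.80°;  2α = 43.60°
edge 4: e_4 = (-1.38, +1.33);  n_4 = (+0.6939, +0.7200)
edge 5: e_5 = (-3.90, -0.23);  n_5 = (-0.0589, +0.9983)
∠(n_4, n_5) = 47.32°
δ = |180° − 47.32°| = 132.68°
132.68° > 2α = 43.60°  →  invalid

δ = 132.68°, invalid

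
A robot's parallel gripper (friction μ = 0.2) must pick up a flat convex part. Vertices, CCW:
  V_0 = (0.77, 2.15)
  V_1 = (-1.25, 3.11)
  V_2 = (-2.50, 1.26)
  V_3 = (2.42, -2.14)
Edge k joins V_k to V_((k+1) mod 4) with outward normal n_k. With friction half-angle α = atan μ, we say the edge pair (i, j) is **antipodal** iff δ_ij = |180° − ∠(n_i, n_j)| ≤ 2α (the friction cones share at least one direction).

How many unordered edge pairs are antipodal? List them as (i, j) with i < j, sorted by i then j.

α = atan 0.2 = 11.31°;  2α = 22.62°
n_0 = (+0.4292, +0.9032)
n_1 = (-0.8286, +0.5599)
n_2 = (-0.5685, -0.8227)
n_3 = (+0.9333, +0.3590)
  (0,1): δ = 98.63°  ·
  (0,2): δ = 9.23°  ✓
  (0,3): δ = 136.46°  ·
  (1,2): δ = 90.60°  ·
  (1,3): δ = 55.08°  ·
  (2,3): δ = 34.32°  ·
antipodal pairs: 1

count = 1; pairs: (0,2)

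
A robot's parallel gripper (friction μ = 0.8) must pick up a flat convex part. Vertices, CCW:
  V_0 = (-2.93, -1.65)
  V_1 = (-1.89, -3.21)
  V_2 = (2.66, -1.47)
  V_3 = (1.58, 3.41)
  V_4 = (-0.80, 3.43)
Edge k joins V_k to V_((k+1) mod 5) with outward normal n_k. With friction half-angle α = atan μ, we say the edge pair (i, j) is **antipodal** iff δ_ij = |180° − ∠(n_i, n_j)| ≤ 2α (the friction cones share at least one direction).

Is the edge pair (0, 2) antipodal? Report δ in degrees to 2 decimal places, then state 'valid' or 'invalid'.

δ = 21.21°, valid

α = atan 0.8 = 38.66°;  2α = 77.32°
edge 0: e_0 = (+1.04, -1.56);  n_0 = (-0.8321, -0.5547)
edge 2: e_2 = (-1.08, +4.88);  n_2 = (+0.9764, +0.2161)
∠(n_0, n_2) = 158.79°
δ = |180° − 158.79°| = 21.21°
21.21° ≤ 2α = 77.32°  →  valid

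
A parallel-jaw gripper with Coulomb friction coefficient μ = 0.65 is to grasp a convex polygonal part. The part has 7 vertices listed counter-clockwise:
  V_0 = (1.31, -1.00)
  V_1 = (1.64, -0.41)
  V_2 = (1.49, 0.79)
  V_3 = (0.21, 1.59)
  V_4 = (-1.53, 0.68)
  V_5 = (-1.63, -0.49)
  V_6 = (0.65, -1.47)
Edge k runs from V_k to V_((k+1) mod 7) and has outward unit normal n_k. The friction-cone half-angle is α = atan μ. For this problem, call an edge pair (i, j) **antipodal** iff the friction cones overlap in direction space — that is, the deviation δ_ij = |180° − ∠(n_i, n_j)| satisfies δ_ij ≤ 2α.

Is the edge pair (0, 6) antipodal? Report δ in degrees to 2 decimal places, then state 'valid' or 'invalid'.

α = atan 0.65 = 33.02°;  2α = 66.05°
edge 0: e_0 = (+0.33, +0.59);  n_0 = (+0.8728, -0.4882)
edge 6: e_6 = (+0.66, +0.47);  n_6 = (+0.5801, -0.8146)
∠(n_0, n_6) = 25.33°
δ = |180° − 25.33°| = 154.67°
154.67° > 2α = 66.05°  →  invalid

δ = 154.67°, invalid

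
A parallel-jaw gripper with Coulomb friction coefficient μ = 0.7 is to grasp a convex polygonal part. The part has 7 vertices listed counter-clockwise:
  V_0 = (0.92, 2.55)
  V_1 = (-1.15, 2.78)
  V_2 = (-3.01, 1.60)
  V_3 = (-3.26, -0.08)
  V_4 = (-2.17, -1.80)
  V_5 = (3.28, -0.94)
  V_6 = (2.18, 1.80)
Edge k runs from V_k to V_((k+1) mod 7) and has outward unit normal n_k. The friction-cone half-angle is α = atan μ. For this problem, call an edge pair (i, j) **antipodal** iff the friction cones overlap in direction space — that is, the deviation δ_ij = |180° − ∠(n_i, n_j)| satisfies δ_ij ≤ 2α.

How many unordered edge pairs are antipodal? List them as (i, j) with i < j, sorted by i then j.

α = atan 0.7 = 34.99°;  2α = 69.98°
n_0 = (+0.1104, +0.9939)
n_1 = (-0.5357, +0.8444)
n_2 = (-0.9891, +0.1472)
n_3 = (-0.8447, -0.5353)
n_4 = (+0.1559, -0.9878)
n_5 = (+0.9280, +0.3726)
n_6 = (+0.5115, +0.8593)
  (0,1): δ = 141.27°  ·
  (0,2): δ = 92.12°  ·
  (0,3): δ = 51.30°  ✓
  (0,4): δ = 15.31°  ✓
  (0,5): δ = 118.21°  ·
  (0,6): δ = 155.58°  ·
  (1,2): δ = 130.86°  ·
  (1,3): δ = 90.03°  ·
  (1,4): δ = 23.42°  ✓
  (1,5): δ = 79.48°  ·
  (1,6): δ = 116.85°  ·
  (2,3): δ = 139.17°  ·
  (2,4): δ = 72.57°  ·
  (2,5): δ = 30.34°  ✓
  (2,6): δ = 67.70°  ✓
  (3,4): δ = 113.40°  ·
  (3,5): δ = 10.49°  ✓
  (3,6): δ = 26.87°  ✓
  (4,5): δ = 77.09°  ·
  (4,6): δ = 39.73°  ✓
  (5,6): δ = 142.64°  ·
antipodal pairs: 8

count = 8; pairs: (0,3), (0,4), (1,4), (2,5), (2,6), (3,5), (3,6), (4,6)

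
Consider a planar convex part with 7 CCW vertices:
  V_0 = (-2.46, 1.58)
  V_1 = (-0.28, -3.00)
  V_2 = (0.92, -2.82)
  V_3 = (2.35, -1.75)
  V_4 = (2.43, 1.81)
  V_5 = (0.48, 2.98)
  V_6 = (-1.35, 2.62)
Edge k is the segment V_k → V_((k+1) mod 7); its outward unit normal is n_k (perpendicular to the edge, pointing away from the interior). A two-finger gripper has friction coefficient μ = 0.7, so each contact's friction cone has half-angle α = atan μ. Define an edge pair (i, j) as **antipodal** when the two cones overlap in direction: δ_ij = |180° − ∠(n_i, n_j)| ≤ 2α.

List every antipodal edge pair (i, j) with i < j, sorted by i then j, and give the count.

count = 9; pairs: (0,3), (0,4), (1,4), (1,5), (1,6), (2,4), (2,5), (2,6), (3,6)

α = atan 0.7 = 34.99°;  2α = 69.98°
n_0 = (-0.9029, -0.4298)
n_1 = (+0.1483, -0.9889)
n_2 = (+0.5991, -0.8007)
n_3 = (+0.9997, -0.0225)
n_4 = (+0.5145, +0.8575)
n_5 = (-0.1930, +0.9812)
n_6 = (-0.6837, +0.7297)
  (0,1): δ = 106.92°  ·
  (0,2): δ = 78.65°  ·
  (0,3): δ = 26.74°  ✓
  (0,4): δ = 33.58°  ✓
  (0,5): δ = 75.68°  ·
  (0,6): δ = 107.68°  ·
  (1,2): δ = 151.73°  ·
  (1,3): δ = 99.82°  ·
  (1,4): δ = 39.49°  ✓
  (1,5): δ = 2.60°  ✓
  (1,6): δ = 34.60°  ✓
  (2,3): δ = 128.09°  ·
  (2,4): δ = 67.77°  ✓
  (2,5): δ = 25.68°  ✓
  (2,6): δ = 6.33°  ✓
  (3,4): δ = 119.68°  ·
  (3,5): δ = 77.58°  ·
  (3,6): δ = 45.58°  ✓
  (4,5): δ = 137.91°  ·
  (4,6): δ = 105.90°  ·
  (5,6): δ = 147.99°  ·
antipodal pairs: 9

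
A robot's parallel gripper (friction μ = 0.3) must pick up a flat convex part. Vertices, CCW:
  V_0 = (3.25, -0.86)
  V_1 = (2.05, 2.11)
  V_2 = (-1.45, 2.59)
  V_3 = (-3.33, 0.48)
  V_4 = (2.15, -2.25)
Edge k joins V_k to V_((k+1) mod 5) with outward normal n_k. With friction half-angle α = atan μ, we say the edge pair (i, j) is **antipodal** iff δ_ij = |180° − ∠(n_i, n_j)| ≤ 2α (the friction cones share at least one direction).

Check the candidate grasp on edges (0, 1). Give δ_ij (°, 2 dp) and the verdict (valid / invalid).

α = atan 0.3 = 16.70°;  2α = 33.40°
edge 0: e_0 = (-1.20, +2.97);  n_0 = (+0.9272, +0.3746)
edge 1: e_1 = (-3.50, +0.48);  n_1 = (+0.1359, +0.9907)
∠(n_0, n_1) = 60.19°
δ = |180° − 60.19°| = 119.81°
119.81° > 2α = 33.40°  →  invalid

δ = 119.81°, invalid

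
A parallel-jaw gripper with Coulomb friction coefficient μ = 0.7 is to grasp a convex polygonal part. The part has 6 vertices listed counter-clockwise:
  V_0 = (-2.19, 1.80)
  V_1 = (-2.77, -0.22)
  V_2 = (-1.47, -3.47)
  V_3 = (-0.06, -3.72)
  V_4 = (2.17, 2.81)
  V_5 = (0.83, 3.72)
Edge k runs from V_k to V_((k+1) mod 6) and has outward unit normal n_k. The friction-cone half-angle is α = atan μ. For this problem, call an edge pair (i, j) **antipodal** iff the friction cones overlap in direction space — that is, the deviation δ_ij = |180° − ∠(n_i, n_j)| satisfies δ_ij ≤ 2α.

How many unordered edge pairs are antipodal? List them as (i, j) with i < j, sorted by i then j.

count = 6; pairs: (0,3), (1,3), (1,4), (2,4), (2,5), (3,5)

α = atan 0.7 = 34.99°;  2α = 69.98°
n_0 = (-0.9612, +0.2760)
n_1 = (-0.9285, -0.3714)
n_2 = (-0.1746, -0.9846)
n_3 = (+0.9463, -0.3232)
n_4 = (+0.5618, +0.8273)
n_5 = (-0.5365, +0.8439)
  (0,1): δ = 142.18°  ·
  (0,2): δ = 84.03°  ·
  (0,3): δ = 2.83°  ✓
  (0,4): δ = 71.84°  ·
  (0,5): δ = 138.47°  ·
  (1,2): δ = 121.86°  ·
  (1,3): δ = 40.66°  ✓
  (1,4): δ = 34.02°  ✓
  (1,5): δ = 100.65°  ·
  (2,3): δ = 98.80°  ·
  (2,4): δ = 24.13°  ✓
  (2,5): δ = 42.50°  ✓
  (3,4): δ = 105.33°  ·
  (3,5): δ = 38.70°  ✓
  (4,5): δ = 113.37°  ·
antipodal pairs: 6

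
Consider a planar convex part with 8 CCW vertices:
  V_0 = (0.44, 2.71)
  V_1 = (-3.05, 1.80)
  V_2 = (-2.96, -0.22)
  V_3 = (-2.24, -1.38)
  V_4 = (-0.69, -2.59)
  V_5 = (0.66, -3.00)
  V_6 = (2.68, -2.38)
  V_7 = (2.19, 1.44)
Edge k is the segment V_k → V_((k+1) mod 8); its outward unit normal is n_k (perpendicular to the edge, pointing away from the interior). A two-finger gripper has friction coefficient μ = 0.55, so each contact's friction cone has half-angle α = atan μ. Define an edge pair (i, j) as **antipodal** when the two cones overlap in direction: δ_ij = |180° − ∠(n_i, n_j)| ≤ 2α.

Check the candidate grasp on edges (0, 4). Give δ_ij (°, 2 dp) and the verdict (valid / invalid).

α = atan 0.55 = 28.81°;  2α = 57.62°
edge 0: e_0 = (-3.49, -0.91);  n_0 = (-0.2523, +0.9676)
edge 4: e_4 = (+1.35, -0.41);  n_4 = (-0.2906, -0.9568)
∠(n_0, n_4) = 148.49°
δ = |180° − 148.49°| = 31.51°
31.51° ≤ 2α = 57.62°  →  valid

δ = 31.51°, valid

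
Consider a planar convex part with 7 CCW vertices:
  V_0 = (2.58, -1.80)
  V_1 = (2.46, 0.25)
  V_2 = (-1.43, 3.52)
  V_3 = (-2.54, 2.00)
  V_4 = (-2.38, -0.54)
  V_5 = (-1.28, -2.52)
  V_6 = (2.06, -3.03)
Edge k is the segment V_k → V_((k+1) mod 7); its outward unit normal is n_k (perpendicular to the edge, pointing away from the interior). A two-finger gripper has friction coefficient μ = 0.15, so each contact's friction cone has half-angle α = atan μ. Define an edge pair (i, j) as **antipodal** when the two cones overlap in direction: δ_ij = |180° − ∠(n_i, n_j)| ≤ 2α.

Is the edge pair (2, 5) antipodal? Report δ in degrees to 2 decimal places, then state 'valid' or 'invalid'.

δ = 62.54°, invalid

α = atan 0.15 = 8.53°;  2α = 17.06°
edge 2: e_2 = (-1.11, -1.52);  n_2 = (-0.8076, +0.5898)
edge 5: e_5 = (+3.34, -0.51);  n_5 = (-0.1509, -0.9885)
∠(n_2, n_5) = 117.46°
δ = |180° − 117.46°| = 62.54°
62.54° > 2α = 17.06°  →  invalid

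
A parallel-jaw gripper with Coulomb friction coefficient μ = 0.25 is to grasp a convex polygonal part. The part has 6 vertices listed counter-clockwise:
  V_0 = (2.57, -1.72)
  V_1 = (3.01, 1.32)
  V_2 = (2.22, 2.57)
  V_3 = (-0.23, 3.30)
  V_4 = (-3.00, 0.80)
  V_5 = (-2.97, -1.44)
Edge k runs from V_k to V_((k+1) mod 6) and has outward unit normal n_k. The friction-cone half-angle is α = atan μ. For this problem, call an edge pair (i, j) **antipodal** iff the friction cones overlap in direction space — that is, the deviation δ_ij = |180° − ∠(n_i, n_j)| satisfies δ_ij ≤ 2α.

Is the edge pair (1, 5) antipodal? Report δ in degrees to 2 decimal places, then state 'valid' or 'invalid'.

α = atan 0.25 = 14.04°;  2α = 28.07°
edge 1: e_1 = (-0.79, +1.25);  n_1 = (+0.8453, +0.5342)
edge 5: e_5 = (+5.54, -0.28);  n_5 = (-0.0505, -0.9987)
∠(n_1, n_5) = 125.19°
δ = |180° − 125.19°| = 54.81°
54.81° > 2α = 28.07°  →  invalid

δ = 54.81°, invalid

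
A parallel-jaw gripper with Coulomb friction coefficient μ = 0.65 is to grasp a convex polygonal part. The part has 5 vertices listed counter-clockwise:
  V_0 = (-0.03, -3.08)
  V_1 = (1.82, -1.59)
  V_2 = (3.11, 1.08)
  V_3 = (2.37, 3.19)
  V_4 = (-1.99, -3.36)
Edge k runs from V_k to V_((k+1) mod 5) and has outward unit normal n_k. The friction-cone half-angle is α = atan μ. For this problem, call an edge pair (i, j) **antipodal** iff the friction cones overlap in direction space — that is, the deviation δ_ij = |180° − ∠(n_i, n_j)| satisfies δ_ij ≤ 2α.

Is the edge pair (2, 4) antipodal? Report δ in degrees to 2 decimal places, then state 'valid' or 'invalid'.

α = atan 0.65 = 33.02°;  2α = 66.05°
edge 2: e_2 = (-0.74, +2.11);  n_2 = (+0.9436, +0.3309)
edge 4: e_4 = (+1.96, +0.28);  n_4 = (+0.1414, -0.9899)
∠(n_2, n_4) = 101.20°
δ = |180° − 101.20°| = 78.80°
78.80° > 2α = 66.05°  →  invalid

δ = 78.80°, invalid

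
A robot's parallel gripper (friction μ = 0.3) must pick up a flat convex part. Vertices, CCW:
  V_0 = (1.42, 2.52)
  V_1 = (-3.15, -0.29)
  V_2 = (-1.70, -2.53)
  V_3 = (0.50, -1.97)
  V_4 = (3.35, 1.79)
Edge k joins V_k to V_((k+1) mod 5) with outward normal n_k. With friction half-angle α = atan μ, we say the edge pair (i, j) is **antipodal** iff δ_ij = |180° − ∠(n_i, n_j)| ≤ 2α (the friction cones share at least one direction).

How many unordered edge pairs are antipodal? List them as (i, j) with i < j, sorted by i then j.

count = 2; pairs: (0,2), (0,3)

α = atan 0.3 = 16.70°;  2α = 33.40°
n_0 = (-0.5238, +0.8519)
n_1 = (-0.8395, -0.5434)
n_2 = (+0.2467, -0.9691)
n_3 = (+0.7969, -0.6041)
n_4 = (+0.3538, +0.9353)
  (0,1): δ = 88.67°  ·
  (0,2): δ = 17.31°  ✓
  (0,3): δ = 21.25°  ✓
  (0,4): δ = 127.69°  ·
  (1,2): δ = 108.63°  ·
  (1,3): δ = 70.08°  ·
  (1,4): δ = 36.37°  ·
  (2,3): δ = 141.44°  ·
  (2,4): δ = 35.00°  ·
  (3,4): δ = 73.56°  ·
antipodal pairs: 2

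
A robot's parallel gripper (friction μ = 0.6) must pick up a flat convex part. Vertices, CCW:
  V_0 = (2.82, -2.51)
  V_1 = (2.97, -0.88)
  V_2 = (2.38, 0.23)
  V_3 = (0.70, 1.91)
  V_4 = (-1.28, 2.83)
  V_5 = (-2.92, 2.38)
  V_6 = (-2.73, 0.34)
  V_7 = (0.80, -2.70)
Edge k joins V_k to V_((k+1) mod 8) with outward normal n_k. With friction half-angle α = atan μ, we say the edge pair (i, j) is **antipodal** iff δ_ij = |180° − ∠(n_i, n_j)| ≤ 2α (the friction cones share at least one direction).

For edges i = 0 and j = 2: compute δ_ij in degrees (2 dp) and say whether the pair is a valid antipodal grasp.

α = atan 0.6 = 30.96°;  2α = 61.93°
edge 0: e_0 = (+0.15, +1.63);  n_0 = (+0.9958, -0.0916)
edge 2: e_2 = (-1.68, +1.68);  n_2 = (+0.7071, +0.7071)
∠(n_0, n_2) = 50.26°
δ = |180° − 50.26°| = 129.74°
129.74° > 2α = 61.93°  →  invalid

δ = 129.74°, invalid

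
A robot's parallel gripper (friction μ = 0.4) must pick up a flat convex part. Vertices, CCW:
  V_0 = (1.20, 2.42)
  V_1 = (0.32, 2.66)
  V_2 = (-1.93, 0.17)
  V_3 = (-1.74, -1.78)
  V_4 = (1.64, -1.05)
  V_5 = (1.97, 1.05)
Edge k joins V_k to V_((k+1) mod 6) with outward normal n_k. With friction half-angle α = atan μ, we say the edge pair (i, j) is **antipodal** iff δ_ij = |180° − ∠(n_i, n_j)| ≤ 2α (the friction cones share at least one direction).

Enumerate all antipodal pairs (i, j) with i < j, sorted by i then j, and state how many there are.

α = atan 0.4 = 21.80°;  2α = 43.60°
n_0 = (+0.2631, +0.9648)
n_1 = (-0.7420, +0.6704)
n_2 = (-0.9953, -0.0970)
n_3 = (+0.2111, -0.9775)
n_4 = (+0.9879, -0.1552)
n_5 = (+0.8717, +0.4900)
  (0,1): δ = 116.85°  ·
  (0,2): δ = 69.18°  ·
  (0,3): δ = 27.44°  ✓
  (0,4): δ = 96.32°  ·
  (0,5): δ = 134.59°  ·
  (1,2): δ = 132.33°  ·
  (1,3): δ = 35.71°  ✓
  (1,4): δ = 33.17°  ✓
  (1,5): δ = 71.44°  ·
  (2,3): δ = 83.38°  ·
  (2,4): δ = 14.50°  ✓
  (2,5): δ = 23.77°  ✓
  (3,4): δ = 111.12°  ·
  (3,5): δ = 72.85°  ·
  (4,5): δ = 141.73°  ·
antipodal pairs: 5

count = 5; pairs: (0,3), (1,3), (1,4), (2,4), (2,5)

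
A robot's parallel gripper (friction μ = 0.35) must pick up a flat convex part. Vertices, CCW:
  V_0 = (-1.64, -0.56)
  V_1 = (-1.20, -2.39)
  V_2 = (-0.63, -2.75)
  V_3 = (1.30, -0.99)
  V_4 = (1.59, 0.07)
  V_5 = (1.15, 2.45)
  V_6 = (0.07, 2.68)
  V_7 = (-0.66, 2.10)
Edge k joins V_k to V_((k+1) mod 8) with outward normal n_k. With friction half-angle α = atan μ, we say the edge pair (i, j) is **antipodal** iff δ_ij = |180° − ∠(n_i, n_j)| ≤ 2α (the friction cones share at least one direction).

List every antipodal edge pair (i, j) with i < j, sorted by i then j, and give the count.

α = atan 0.35 = 19.29°;  2α = 38.58°
n_0 = (-0.9723, -0.2338)
n_1 = (-0.5340, -0.8455)
n_2 = (+0.6738, -0.7389)
n_3 = (+0.9646, -0.2639)
n_4 = (+0.9833, +0.1818)
n_5 = (+0.2083, +0.9781)
n_6 = (-0.6221, +0.7830)
n_7 = (-0.9383, +0.3457)
  (0,1): δ = 135.80°  ·
  (0,2): δ = 61.16°  ·
  (0,3): δ = 28.82°  ✓
  (0,4): δ = 3.05°  ✓
  (0,5): δ = 64.46°  ·
  (0,6): δ = 114.95°  ·
  (0,7): δ = 146.26°  ·
  (1,2): δ = 105.36°  ·
  (1,3): δ = 73.03°  ·
  (1,4): δ = 47.25°  ·
  (1,5): δ = 20.25°  ✓
  (1,6): δ = 70.74°  ·
  (1,7): δ = 102.05°  ·
  (2,3): δ = 147.66°  ·
  (2,4): δ = 121.89°  ·
  (2,5): δ = 54.38°  ·
  (2,6): δ = 3.89°  ✓
  (2,7): δ = 27.41°  ✓
  (3,4): δ = 154.22°  ·
  (3,5): δ = 86.72°  ·
  (3,6): δ = 36.23°  ✓
  (3,7): δ = 4.92°  ✓
  (4,5): δ = 112.50°  ·
  (4,6): δ = 62.01°  ·
  (4,7): δ = 30.70°  ✓
  (5,6): δ = 129.51°  ·
  (5,7): δ = 98.20°  ·
  (6,7): δ = 148.69°  ·
antipodal pairs: 8

count = 8; pairs: (0,3), (0,4), (1,5), (2,6), (2,7), (3,6), (3,7), (4,7)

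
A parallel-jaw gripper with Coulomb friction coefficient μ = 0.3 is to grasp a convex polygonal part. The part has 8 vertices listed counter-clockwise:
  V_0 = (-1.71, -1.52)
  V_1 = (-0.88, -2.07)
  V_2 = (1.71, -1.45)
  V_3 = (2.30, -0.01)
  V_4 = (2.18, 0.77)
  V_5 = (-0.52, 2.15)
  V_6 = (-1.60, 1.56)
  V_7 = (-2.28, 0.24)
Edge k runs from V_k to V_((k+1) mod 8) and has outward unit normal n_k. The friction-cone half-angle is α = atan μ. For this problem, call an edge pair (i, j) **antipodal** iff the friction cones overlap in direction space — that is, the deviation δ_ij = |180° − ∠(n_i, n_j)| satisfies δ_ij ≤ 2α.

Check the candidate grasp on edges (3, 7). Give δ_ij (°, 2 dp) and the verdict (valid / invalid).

δ = 9.20°, valid

α = atan 0.3 = 16.70°;  2α = 33.40°
edge 3: e_3 = (-0.12, +0.78);  n_3 = (+0.9884, +0.1521)
edge 7: e_7 = (+0.57, -1.76);  n_7 = (-0.9514, -0.3081)
∠(n_3, n_7) = 170.80°
δ = |180° − 170.80°| = 9.20°
9.20° ≤ 2α = 33.40°  →  valid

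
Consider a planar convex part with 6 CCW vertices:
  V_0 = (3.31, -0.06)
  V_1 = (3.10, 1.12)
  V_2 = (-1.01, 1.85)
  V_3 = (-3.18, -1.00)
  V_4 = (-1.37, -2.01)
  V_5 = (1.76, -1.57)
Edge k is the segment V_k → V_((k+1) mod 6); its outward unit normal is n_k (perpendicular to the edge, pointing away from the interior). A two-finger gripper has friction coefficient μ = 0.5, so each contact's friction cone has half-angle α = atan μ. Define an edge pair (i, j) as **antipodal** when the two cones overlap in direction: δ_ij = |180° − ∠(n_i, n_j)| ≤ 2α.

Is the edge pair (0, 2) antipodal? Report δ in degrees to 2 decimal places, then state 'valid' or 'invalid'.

α = atan 0.5 = 26.57°;  2α = 53.13°
edge 0: e_0 = (-0.21, +1.18);  n_0 = (+0.9845, +0.1752)
edge 2: e_2 = (-2.17, -2.85);  n_2 = (-0.7956, +0.6058)
∠(n_0, n_2) = 132.62°
δ = |180° − 132.62°| = 47.38°
47.38° ≤ 2α = 53.13°  →  valid

δ = 47.38°, valid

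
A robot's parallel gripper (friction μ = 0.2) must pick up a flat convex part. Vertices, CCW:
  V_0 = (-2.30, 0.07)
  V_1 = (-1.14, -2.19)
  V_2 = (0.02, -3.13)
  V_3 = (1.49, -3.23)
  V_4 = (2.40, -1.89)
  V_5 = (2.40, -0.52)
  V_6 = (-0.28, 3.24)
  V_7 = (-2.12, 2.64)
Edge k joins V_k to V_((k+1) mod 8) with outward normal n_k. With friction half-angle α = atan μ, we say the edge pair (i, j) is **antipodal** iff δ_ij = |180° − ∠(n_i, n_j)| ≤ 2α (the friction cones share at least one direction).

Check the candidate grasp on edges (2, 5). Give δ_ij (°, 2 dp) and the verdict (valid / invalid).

δ = 50.63°, invalid

α = atan 0.2 = 11.31°;  2α = 22.62°
edge 2: e_2 = (+1.47, -0.10);  n_2 = (-0.0679, -0.9977)
edge 5: e_5 = (-2.68, +3.76);  n_5 = (+0.8143, +0.5804)
∠(n_2, n_5) = 129.37°
δ = |180° − 129.37°| = 50.63°
50.63° > 2α = 22.62°  →  invalid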